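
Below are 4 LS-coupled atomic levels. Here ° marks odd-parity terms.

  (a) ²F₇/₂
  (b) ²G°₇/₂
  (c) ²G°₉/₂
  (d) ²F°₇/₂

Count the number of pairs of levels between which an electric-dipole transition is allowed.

(a)–(b): allowed.
(a)–(c): allowed.
(a)–(d): allowed.
(b)–(c): forbidden (parity).
(b)–(d): forbidden (parity).
(c)–(d): forbidden (parity).
Allowed pairs: 3 of 6.

3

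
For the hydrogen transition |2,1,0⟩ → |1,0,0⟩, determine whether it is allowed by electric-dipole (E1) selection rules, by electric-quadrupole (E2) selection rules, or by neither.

E1

Δl = 0 − 1 = -1; l_i + l_f = 1.
Δm_l = +0.
E1 (Δl = ±1, |Δm_l| ≤ 1): satisfied.
E2 (Δl = 0,±2, l_i+l_f ≥ 2, |Δm_l| ≤ 2): not satisfied.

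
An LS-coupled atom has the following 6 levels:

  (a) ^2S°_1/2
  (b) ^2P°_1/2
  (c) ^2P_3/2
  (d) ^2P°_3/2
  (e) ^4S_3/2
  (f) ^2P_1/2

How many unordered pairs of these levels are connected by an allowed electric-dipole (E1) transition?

(a)–(b): forbidden (parity).
(a)–(c): allowed.
(a)–(d): forbidden (parity).
(a)–(e): forbidden (ΔS, ΔL).
(a)–(f): allowed.
(b)–(c): allowed.
(b)–(d): forbidden (parity).
(b)–(e): forbidden (ΔS).
(b)–(f): allowed.
(c)–(d): allowed.
(c)–(e): forbidden (parity, ΔS).
(c)–(f): forbidden (parity).
(d)–(e): forbidden (ΔS).
(d)–(f): allowed.
(e)–(f): forbidden (parity, ΔS).
Allowed pairs: 6 of 15.

6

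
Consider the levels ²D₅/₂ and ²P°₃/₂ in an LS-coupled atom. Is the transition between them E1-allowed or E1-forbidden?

allowed

Initial level: S=1/2, L=2, J=5/2, parity even. Final level: S=1/2, L=1, J=3/2, parity odd.
Parity must change: even → odd — satisfied.
ΔS = 0: S: 1/2 → 1/2 — satisfied.
ΔL = 0, ±1 (not L=0↔0): L: 2 → 1, ΔL = -1 — satisfied.
ΔJ = 0, ±1 (not J=0↔0): J: 5/2 → 3/2, ΔJ = -1 — satisfied.
All four E1 rules are satisfied.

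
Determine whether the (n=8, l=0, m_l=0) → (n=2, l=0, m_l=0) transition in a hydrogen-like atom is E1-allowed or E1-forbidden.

Δl = 0 − 0 = +0; the E1 rule Δl = ±1 is fails.
Δm_l = 0 − (0) = +0. E1 requires Δm_l = 0, ±1: passes.
The transition is electric-dipole forbidden.

forbidden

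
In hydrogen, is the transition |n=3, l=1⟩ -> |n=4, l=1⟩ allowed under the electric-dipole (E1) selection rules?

forbidden

Initial l = 1, final l = 1, so Δl = +0. E1 requires Δl = ±1: violated.
The transition is electric-dipole forbidden.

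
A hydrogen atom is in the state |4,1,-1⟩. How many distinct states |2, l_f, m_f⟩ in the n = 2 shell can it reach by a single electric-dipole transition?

1

E1 requires Δl = ±1, so l_f ∈ {0, 2}; with 0 ≤ l_f ≤ n_f−1 = 1, the allowed l_f values are {0}.
For l_f = 0: m_f ∈ {m_i−1, m_i, m_i+1} ∩ [−0, 0] = {0} → 1 state.
Total: 1.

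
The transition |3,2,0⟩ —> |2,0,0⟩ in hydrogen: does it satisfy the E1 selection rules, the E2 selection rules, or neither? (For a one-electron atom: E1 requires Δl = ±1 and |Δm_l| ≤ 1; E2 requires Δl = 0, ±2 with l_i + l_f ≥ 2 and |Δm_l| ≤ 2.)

E2

Δl = 0 − 2 = -2; l_i + l_f = 2.
Δm_l = +0.
E1 (Δl = ±1, |Δm_l| ≤ 1): not satisfied.
E2 (Δl = 0,±2, l_i+l_f ≥ 2, |Δm_l| ≤ 2): satisfied.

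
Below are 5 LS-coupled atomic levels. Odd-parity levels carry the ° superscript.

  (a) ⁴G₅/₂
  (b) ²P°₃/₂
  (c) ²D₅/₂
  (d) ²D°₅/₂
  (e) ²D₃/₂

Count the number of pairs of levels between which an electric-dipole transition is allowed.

(a)–(b): forbidden (ΔS, ΔL).
(a)–(c): forbidden (parity, ΔS, ΔL).
(a)–(d): forbidden (ΔS, ΔL).
(a)–(e): forbidden (parity, ΔS, ΔL).
(b)–(c): allowed.
(b)–(d): forbidden (parity).
(b)–(e): allowed.
(c)–(d): allowed.
(c)–(e): forbidden (parity).
(d)–(e): allowed.
Allowed pairs: 4 of 10.

4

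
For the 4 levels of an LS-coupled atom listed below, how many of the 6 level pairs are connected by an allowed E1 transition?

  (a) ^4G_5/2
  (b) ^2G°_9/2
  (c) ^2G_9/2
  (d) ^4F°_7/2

(a)–(b): forbidden (ΔS, ΔJ).
(a)–(c): forbidden (parity, ΔS, ΔJ).
(a)–(d): allowed.
(b)–(c): allowed.
(b)–(d): forbidden (parity, ΔS).
(c)–(d): forbidden (ΔS).
Allowed pairs: 2 of 6.

2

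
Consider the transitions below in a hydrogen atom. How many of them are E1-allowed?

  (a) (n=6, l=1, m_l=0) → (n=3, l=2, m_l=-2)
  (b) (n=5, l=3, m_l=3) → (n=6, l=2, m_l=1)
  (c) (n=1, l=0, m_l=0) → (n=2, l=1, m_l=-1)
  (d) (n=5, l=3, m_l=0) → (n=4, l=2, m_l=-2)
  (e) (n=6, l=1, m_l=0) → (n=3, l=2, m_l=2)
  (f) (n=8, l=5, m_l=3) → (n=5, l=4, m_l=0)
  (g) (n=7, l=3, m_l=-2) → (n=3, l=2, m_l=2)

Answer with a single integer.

(a) forbidden — Δm_l = -2 (E1 requires Δm_l = 0, ±1)
(b) forbidden — Δm_l = -2 (E1 requires Δm_l = 0, ±1)
(c) allowed
(d) forbidden — Δm_l = -2 (E1 requires Δm_l = 0, ±1)
(e) forbidden — Δm_l = +2 (E1 requires Δm_l = 0, ±1)
(f) forbidden — Δm_l = -3 (E1 requires Δm_l = 0, ±1)
(g) forbidden — Δm_l = +4 (E1 requires Δm_l = 0, ±1)
Total allowed: 1 of 7.

1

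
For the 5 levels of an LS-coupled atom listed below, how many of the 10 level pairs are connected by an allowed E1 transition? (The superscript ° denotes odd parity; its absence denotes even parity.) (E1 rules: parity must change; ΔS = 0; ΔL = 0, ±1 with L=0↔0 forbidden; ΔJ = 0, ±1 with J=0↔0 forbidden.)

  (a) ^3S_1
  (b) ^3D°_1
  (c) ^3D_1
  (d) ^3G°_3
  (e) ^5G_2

1

(a)–(b): forbidden (ΔL).
(a)–(c): forbidden (parity, ΔL).
(a)–(d): forbidden (ΔL, ΔJ).
(a)–(e): forbidden (parity, ΔS, ΔL).
(b)–(c): allowed.
(b)–(d): forbidden (parity, ΔL, ΔJ).
(b)–(e): forbidden (ΔS, ΔL).
(c)–(d): forbidden (ΔL, ΔJ).
(c)–(e): forbidden (parity, ΔS, ΔL).
(d)–(e): forbidden (ΔS).
Allowed pairs: 1 of 10.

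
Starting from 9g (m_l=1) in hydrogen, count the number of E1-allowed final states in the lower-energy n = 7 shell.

E1 requires Δl = ±1, so l_f ∈ {3, 5}; with 0 ≤ l_f ≤ n_f−1 = 6, the allowed l_f values are {3, 5}.
For l_f = 3: m_f ∈ {m_i−1, m_i, m_i+1} ∩ [−3, 3] = {0, 1, 2} → 3 states.
For l_f = 5: m_f ∈ {m_i−1, m_i, m_i+1} ∩ [−5, 5] = {0, 1, 2} → 3 states.
Total: 6.

6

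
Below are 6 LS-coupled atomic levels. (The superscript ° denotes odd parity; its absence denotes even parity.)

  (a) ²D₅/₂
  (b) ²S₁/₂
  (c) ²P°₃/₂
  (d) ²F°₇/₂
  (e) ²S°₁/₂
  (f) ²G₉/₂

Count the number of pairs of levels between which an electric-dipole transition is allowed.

4

(a)–(b): forbidden (parity, ΔL, ΔJ).
(a)–(c): allowed.
(a)–(d): allowed.
(a)–(e): forbidden (ΔL, ΔJ).
(a)–(f): forbidden (parity, ΔL, ΔJ).
(b)–(c): allowed.
(b)–(d): forbidden (ΔL, ΔJ).
(b)–(e): forbidden (ΔL).
(b)–(f): forbidden (parity, ΔL, ΔJ).
(c)–(d): forbidden (parity, ΔL, ΔJ).
(c)–(e): forbidden (parity).
(c)–(f): forbidden (ΔL, ΔJ).
(d)–(e): forbidden (parity, ΔL, ΔJ).
(d)–(f): allowed.
(e)–(f): forbidden (ΔL, ΔJ).
Allowed pairs: 4 of 15.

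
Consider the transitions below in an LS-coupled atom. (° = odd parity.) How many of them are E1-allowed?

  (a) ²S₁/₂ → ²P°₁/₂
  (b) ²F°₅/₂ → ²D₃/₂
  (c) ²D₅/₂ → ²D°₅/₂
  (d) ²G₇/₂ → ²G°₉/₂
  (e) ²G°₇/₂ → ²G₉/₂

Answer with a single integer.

5

(a) allowed
(b) allowed
(c) allowed
(d) allowed
(e) allowed
Total allowed: 5 of 5.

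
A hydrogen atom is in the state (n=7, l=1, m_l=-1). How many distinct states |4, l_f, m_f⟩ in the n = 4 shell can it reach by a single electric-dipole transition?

E1 requires Δl = ±1, so l_f ∈ {0, 2}; with 0 ≤ l_f ≤ n_f−1 = 3, the allowed l_f values are {0, 2}.
For l_f = 0: m_f ∈ {m_i−1, m_i, m_i+1} ∩ [−0, 0] = {0} → 1 state.
For l_f = 2: m_f ∈ {m_i−1, m_i, m_i+1} ∩ [−2, 2] = {-2, -1, 0} → 3 states.
Total: 4.

4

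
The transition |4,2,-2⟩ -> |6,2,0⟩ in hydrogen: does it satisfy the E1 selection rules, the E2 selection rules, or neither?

Δl = 2 − 2 = +0; l_i + l_f = 4.
Δm_l = +2.
E1 (Δl = ±1, |Δm_l| ≤ 1): not satisfied.
E2 (Δl = 0,±2, l_i+l_f ≥ 2, |Δm_l| ≤ 2): satisfied.

E2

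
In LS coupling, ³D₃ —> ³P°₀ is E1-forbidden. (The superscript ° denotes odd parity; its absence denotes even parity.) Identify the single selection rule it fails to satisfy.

Initial level: S=1, L=2, J=3, parity even. Final level: S=1, L=1, J=0, parity odd.
Parity must change: even → odd — passes.
ΔS = 0: S: 1 → 1 — passes.
ΔL = 0, ±1 (not L=0↔0): L: 2 → 1, ΔL = -1 — passes.
ΔJ = 0, ±1 (not J=0↔0): J: 3 → 0, ΔJ = -3 — fails.

the ΔJ = 0, ±1 rule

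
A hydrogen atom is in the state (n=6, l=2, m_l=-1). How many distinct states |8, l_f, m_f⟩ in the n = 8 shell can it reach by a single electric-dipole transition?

5

E1 requires Δl = ±1, so l_f ∈ {1, 3}; with 0 ≤ l_f ≤ n_f−1 = 7, the allowed l_f values are {1, 3}.
For l_f = 1: m_f ∈ {m_i−1, m_i, m_i+1} ∩ [−1, 1] = {-1, 0} → 2 states.
For l_f = 3: m_f ∈ {m_i−1, m_i, m_i+1} ∩ [−3, 3] = {-2, -1, 0} → 3 states.
Total: 5.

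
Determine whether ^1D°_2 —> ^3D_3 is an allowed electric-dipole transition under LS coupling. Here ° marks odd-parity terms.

Parity must change: odd → even — satisfied.
ΔS = 0: S: 0 → 1 — violated.
ΔL = 0, ±1 (not L=0↔0): L: 2 → 2, ΔL = +0 — satisfied.
ΔJ = 0, ±1 (not J=0↔0): J: 2 → 3, ΔJ = +1 — satisfied.
Rule(s) violated: ΔS.

forbidden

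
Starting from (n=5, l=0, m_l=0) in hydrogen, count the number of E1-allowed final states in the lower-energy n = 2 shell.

E1 requires Δl = ±1, so l_f ∈ {-1, 1}; with 0 ≤ l_f ≤ n_f−1 = 1, the allowed l_f values are {1}.
For l_f = 1: m_f ∈ {m_i−1, m_i, m_i+1} ∩ [−1, 1] = {-1, 0, 1} → 3 states.
Total: 3.

3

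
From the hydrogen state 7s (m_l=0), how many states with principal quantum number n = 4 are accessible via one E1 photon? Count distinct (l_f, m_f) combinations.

E1 requires Δl = ±1, so l_f ∈ {-1, 1}; with 0 ≤ l_f ≤ n_f−1 = 3, the allowed l_f values are {1}.
For l_f = 1: m_f ∈ {m_i−1, m_i, m_i+1} ∩ [−1, 1] = {-1, 0, 1} → 3 states.
Total: 3.

3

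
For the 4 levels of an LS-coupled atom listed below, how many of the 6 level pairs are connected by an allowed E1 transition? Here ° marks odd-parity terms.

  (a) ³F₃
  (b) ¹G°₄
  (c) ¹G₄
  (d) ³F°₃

(a)–(b): forbidden (ΔS).
(a)–(c): forbidden (parity, ΔS).
(a)–(d): allowed.
(b)–(c): allowed.
(b)–(d): forbidden (parity, ΔS).
(c)–(d): forbidden (ΔS).
Allowed pairs: 2 of 6.

2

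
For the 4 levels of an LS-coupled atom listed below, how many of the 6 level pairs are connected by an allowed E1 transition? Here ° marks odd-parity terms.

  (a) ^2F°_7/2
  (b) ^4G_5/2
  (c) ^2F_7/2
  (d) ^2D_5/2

2

(a)–(b): forbidden (ΔS).
(a)–(c): allowed.
(a)–(d): allowed.
(b)–(c): forbidden (parity, ΔS).
(b)–(d): forbidden (parity, ΔS, ΔL).
(c)–(d): forbidden (parity).
Allowed pairs: 2 of 6.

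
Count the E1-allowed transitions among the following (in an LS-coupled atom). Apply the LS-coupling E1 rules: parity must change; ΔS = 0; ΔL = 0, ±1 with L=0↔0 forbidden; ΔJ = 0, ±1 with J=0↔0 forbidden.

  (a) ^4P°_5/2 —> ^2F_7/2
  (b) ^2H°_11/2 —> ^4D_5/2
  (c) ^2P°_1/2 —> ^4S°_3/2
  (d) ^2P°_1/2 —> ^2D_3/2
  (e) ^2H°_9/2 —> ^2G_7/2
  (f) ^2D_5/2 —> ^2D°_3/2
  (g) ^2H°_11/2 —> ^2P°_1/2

(a) forbidden (ΔS, ΔL fail)
(b) forbidden (ΔS, ΔL, ΔJ fail)
(c) forbidden (parity, ΔS fail)
(d) allowed
(e) allowed
(f) allowed
(g) forbidden (parity, ΔL, ΔJ fail)
Total allowed: 3 of 7.

3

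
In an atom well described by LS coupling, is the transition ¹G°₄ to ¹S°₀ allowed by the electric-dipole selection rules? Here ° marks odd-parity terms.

ΔJ = 0, ±1 (not J=0↔0): J: 4 → 0, ΔJ = -4 — ✗.
ΔL = 0, ±1 (not L=0↔0): L: 4 → 0, ΔL = -4 — ✗.
Parity must change: odd → odd — ✗.
ΔS = 0: S: 0 → 0 — ✓.
Rule(s) violated: parity, ΔL, ΔJ.

forbidden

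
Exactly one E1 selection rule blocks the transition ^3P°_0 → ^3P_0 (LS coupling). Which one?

the J=0 ↔ J=0 exclusion

Parity must change: odd → even — passes.
ΔS = 0: S: 1 → 1 — passes.
ΔL = 0, ±1 (not L=0↔0): L: 1 → 1, ΔL = +0 — passes.
ΔJ = 0, ±1 (not J=0↔0): J: 0 → 0, ΔJ = +0 — fails.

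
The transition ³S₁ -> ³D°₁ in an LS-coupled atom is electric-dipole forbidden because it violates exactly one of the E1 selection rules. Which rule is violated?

the ΔL = 0, ±1 rule

Initial level: S=1, L=0, J=1, parity even. Final level: S=1, L=2, J=1, parity odd.
ΔL = 0, ±1 (not L=0↔0): L: 0 → 2, ΔL = +2 — ✗.
Parity must change: even → odd — ✓.
ΔS = 0: S: 1 → 1 — ✓.
ΔJ = 0, ±1 (not J=0↔0): J: 1 → 1, ΔJ = +0 — ✓.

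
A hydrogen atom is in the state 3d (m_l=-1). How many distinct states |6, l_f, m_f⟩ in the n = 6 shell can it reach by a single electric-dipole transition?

E1 requires Δl = ±1, so l_f ∈ {1, 3}; with 0 ≤ l_f ≤ n_f−1 = 5, the allowed l_f values are {1, 3}.
For l_f = 1: m_f ∈ {m_i−1, m_i, m_i+1} ∩ [−1, 1] = {-1, 0} → 2 states.
For l_f = 3: m_f ∈ {m_i−1, m_i, m_i+1} ∩ [−3, 3] = {-2, -1, 0} → 3 states.
Total: 5.

5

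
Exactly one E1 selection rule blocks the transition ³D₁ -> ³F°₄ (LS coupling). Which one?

the ΔJ = 0, ±1 rule

Reading off the term symbols: S 1→1, L 2→3, J 1→4, parity even→odd.
Parity must change: even → odd — ok.
ΔS = 0: S: 1 → 1 — ok.
ΔL = 0, ±1 (not L=0↔0): L: 2 → 3, ΔL = +1 — ok.
ΔJ = 0, ±1 (not J=0↔0): J: 1 → 4, ΔJ = +3 — fails.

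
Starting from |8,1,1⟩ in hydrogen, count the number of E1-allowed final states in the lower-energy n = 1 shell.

E1 requires Δl = ±1, so l_f ∈ {0, 2}; with 0 ≤ l_f ≤ n_f−1 = 0, the allowed l_f values are {0}.
For l_f = 0: m_f ∈ {m_i−1, m_i, m_i+1} ∩ [−0, 0] = {0} → 1 state.
Total: 1.

1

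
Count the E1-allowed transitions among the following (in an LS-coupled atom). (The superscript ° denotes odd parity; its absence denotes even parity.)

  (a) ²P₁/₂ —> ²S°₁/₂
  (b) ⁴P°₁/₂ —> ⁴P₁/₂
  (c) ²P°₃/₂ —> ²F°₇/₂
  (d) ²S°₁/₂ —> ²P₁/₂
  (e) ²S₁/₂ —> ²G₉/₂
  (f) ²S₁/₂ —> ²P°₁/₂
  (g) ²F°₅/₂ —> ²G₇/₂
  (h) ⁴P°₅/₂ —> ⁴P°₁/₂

5

(a) allowed
(b) allowed
(c) forbidden (parity, ΔL, ΔJ fail)
(d) allowed
(e) forbidden (parity, ΔL, ΔJ fail)
(f) allowed
(g) allowed
(h) forbidden (parity, ΔJ fail)
Total allowed: 5 of 8.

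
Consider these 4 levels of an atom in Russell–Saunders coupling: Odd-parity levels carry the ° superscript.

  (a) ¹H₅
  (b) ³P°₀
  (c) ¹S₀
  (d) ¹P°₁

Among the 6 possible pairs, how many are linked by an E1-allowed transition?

1

(a)–(b): forbidden (ΔS, ΔL, ΔJ).
(a)–(c): forbidden (parity, ΔL, ΔJ).
(a)–(d): forbidden (ΔL, ΔJ).
(b)–(c): forbidden (ΔS, ΔJ).
(b)–(d): forbidden (parity, ΔS).
(c)–(d): allowed.
Allowed pairs: 1 of 6.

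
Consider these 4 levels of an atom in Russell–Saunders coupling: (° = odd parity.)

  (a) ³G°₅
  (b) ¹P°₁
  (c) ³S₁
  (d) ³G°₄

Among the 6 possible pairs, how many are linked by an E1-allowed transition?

(a)–(b): forbidden (parity, ΔS, ΔL, ΔJ).
(a)–(c): forbidden (ΔL, ΔJ).
(a)–(d): forbidden (parity).
(b)–(c): forbidden (ΔS).
(b)–(d): forbidden (parity, ΔS, ΔL, ΔJ).
(c)–(d): forbidden (ΔL, ΔJ).
Allowed pairs: 0 of 6.

0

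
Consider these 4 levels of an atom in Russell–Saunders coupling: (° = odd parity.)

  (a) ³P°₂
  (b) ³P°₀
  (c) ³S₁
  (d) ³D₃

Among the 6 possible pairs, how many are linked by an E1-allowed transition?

(a)–(b): forbidden (parity, ΔJ).
(a)–(c): allowed.
(a)–(d): allowed.
(b)–(c): allowed.
(b)–(d): forbidden (ΔJ).
(c)–(d): forbidden (parity, ΔL, ΔJ).
Allowed pairs: 3 of 6.

3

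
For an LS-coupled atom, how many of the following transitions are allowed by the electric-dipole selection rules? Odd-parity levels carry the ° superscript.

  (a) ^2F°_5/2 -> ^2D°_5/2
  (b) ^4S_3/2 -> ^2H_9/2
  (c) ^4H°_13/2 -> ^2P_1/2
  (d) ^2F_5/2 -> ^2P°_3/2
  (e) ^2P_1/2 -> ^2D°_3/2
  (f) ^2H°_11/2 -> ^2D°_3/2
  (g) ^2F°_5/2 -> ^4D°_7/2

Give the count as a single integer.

(a) forbidden (parity fails)
(b) forbidden (parity, ΔS, ΔL, ΔJ fail)
(c) forbidden (ΔS, ΔL, ΔJ fail)
(d) forbidden (ΔL fails)
(e) allowed
(f) forbidden (parity, ΔL, ΔJ fail)
(g) forbidden (parity, ΔS fail)
Total allowed: 1 of 7.

1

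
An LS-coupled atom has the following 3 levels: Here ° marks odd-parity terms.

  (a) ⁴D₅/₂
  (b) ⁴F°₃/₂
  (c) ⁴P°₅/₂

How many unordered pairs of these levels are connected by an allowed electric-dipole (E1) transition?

2

(a)–(b): allowed.
(a)–(c): allowed.
(b)–(c): forbidden (parity, ΔL).
Allowed pairs: 2 of 3.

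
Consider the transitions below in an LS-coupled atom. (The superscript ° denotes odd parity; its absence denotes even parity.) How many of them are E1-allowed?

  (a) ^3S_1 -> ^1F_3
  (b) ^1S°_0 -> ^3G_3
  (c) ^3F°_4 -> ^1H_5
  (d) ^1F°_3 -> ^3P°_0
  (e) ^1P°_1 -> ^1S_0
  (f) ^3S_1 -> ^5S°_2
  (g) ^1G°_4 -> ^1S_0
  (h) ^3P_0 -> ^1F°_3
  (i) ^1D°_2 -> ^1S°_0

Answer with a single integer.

1

(a) forbidden (parity, ΔS, ΔL, ΔJ fail)
(b) forbidden (ΔS, ΔL, ΔJ fail)
(c) forbidden (ΔS, ΔL fail)
(d) forbidden (parity, ΔS, ΔL, ΔJ fail)
(e) allowed
(f) forbidden (ΔS, ΔL fail)
(g) forbidden (ΔL, ΔJ fail)
(h) forbidden (ΔS, ΔL, ΔJ fail)
(i) forbidden (parity, ΔL, ΔJ fail)
Total allowed: 1 of 9.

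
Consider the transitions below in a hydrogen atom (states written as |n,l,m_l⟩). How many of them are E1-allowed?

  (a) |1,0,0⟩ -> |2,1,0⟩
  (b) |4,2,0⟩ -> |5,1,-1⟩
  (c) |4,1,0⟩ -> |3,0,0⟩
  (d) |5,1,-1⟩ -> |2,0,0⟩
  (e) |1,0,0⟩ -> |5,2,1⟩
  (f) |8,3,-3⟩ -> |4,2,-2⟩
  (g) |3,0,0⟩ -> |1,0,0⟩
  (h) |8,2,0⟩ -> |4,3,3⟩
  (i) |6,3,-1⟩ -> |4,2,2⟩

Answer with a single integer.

5

(a) allowed
(b) allowed
(c) allowed
(d) allowed
(e) forbidden — Δl = +2 (E1 requires Δl = ±1)
(f) allowed
(g) forbidden — Δl = +0 (E1 requires Δl = ±1)
(h) forbidden — Δm_l = +3 (E1 requires Δm_l = 0, ±1)
(i) forbidden — Δm_l = +3 (E1 requires Δm_l = 0, ±1)
Total allowed: 5 of 9.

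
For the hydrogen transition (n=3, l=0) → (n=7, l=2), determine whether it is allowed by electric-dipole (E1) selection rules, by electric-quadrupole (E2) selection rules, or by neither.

E2

Δl = 2 − 0 = +2; l_i + l_f = 2.
E1 (Δl = ±1): not satisfied.
E2 (Δl = 0,±2, l_i+l_f ≥ 2): satisfied.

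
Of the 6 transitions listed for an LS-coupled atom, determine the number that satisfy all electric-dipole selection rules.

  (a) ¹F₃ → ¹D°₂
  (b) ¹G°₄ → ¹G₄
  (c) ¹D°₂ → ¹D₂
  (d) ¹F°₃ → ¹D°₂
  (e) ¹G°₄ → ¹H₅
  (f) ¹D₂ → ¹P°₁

(a) allowed
(b) allowed
(c) allowed
(d) forbidden (parity fails)
(e) allowed
(f) allowed
Total allowed: 5 of 6.

5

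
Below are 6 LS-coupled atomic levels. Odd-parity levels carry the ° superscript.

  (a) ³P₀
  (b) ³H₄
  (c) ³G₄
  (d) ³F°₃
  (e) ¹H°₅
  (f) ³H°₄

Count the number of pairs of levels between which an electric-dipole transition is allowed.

3

(a)–(b): forbidden (parity, ΔL, ΔJ).
(a)–(c): forbidden (parity, ΔL, ΔJ).
(a)–(d): forbidden (ΔL, ΔJ).
(a)–(e): forbidden (ΔS, ΔL, ΔJ).
(a)–(f): forbidden (ΔL, ΔJ).
(b)–(c): forbidden (parity).
(b)–(d): forbidden (ΔL).
(b)–(e): forbidden (ΔS).
(b)–(f): allowed.
(c)–(d): allowed.
(c)–(e): forbidden (ΔS).
(c)–(f): allowed.
(d)–(e): forbidden (parity, ΔS, ΔL, ΔJ).
(d)–(f): forbidden (parity, ΔL).
(e)–(f): forbidden (parity, ΔS).
Allowed pairs: 3 of 15.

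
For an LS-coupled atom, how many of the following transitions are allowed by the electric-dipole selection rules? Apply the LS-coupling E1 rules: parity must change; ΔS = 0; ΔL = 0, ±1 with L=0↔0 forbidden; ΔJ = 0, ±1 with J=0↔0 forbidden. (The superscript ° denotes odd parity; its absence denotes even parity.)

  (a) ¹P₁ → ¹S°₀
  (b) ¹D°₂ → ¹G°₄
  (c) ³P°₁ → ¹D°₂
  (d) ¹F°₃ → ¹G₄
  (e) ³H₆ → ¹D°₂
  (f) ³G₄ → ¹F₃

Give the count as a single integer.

2

(a) allowed
(b) forbidden (parity, ΔL, ΔJ fail)
(c) forbidden (parity, ΔS fail)
(d) allowed
(e) forbidden (ΔS, ΔL, ΔJ fail)
(f) forbidden (parity, ΔS fail)
Total allowed: 2 of 6.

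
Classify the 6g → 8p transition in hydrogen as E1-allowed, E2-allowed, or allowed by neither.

Δl = 1 − 4 = -3; l_i + l_f = 5.
E1 (Δl = ±1): not satisfied.
E2 (Δl = 0,±2, l_i+l_f ≥ 2): not satisfied.

neither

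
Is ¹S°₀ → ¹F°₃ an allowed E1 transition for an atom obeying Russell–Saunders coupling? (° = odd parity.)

Reading off the term symbols: S 0→0, L 0→3, J 0→3, parity odd→odd.
Parity must change: odd → odd — fails.
ΔS = 0: S: 0 → 0 — passes.
ΔL = 0, ±1 (not L=0↔0): L: 0 → 3, ΔL = +3 — fails.
ΔJ = 0, ±1 (not J=0↔0): J: 0 → 3, ΔJ = +3 — fails.
Rule(s) violated: parity, ΔL, ΔJ.

forbidden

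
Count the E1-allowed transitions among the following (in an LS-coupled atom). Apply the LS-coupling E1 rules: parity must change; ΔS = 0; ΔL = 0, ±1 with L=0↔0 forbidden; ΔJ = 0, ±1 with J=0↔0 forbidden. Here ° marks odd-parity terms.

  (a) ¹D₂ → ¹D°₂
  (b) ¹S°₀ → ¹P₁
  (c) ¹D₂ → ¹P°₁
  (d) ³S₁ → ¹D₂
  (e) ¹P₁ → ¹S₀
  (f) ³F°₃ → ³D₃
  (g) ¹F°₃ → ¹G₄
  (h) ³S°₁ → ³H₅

(a) allowed
(b) allowed
(c) allowed
(d) forbidden (parity, ΔS, ΔL fail)
(e) forbidden (parity fails)
(f) allowed
(g) allowed
(h) forbidden (ΔL, ΔJ fail)
Total allowed: 5 of 8.

5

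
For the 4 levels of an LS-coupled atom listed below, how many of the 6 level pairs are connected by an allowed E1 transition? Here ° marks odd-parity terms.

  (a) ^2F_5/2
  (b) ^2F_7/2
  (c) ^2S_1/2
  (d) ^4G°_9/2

(a)–(b): forbidden (parity).
(a)–(c): forbidden (parity, ΔL, ΔJ).
(a)–(d): forbidden (ΔS, ΔJ).
(b)–(c): forbidden (parity, ΔL, ΔJ).
(b)–(d): forbidden (ΔS).
(c)–(d): forbidden (ΔS, ΔL, ΔJ).
Allowed pairs: 0 of 6.

0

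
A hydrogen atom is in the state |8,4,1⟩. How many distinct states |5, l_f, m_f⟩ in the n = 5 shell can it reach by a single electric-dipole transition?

3

E1 requires Δl = ±1, so l_f ∈ {3, 5}; with 0 ≤ l_f ≤ n_f−1 = 4, the allowed l_f values are {3}.
For l_f = 3: m_f ∈ {m_i−1, m_i, m_i+1} ∩ [−3, 3] = {0, 1, 2} → 3 states.
Total: 3.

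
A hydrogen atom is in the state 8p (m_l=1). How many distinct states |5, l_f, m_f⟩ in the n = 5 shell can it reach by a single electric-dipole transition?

E1 requires Δl = ±1, so l_f ∈ {0, 2}; with 0 ≤ l_f ≤ n_f−1 = 4, the allowed l_f values are {0, 2}.
For l_f = 0: m_f ∈ {m_i−1, m_i, m_i+1} ∩ [−0, 0] = {0} → 1 state.
For l_f = 2: m_f ∈ {m_i−1, m_i, m_i+1} ∩ [−2, 2] = {0, 1, 2} → 3 states.
Total: 4.

4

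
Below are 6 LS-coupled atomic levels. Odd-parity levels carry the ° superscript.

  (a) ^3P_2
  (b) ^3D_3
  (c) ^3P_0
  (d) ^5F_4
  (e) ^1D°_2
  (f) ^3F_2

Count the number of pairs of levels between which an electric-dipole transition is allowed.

(a)–(b): forbidden (parity).
(a)–(c): forbidden (parity, ΔJ).
(a)–(d): forbidden (parity, ΔS, ΔL, ΔJ).
(a)–(e): forbidden (ΔS).
(a)–(f): forbidden (parity, ΔL).
(b)–(c): forbidden (parity, ΔJ).
(b)–(d): forbidden (parity, ΔS).
(b)–(e): forbidden (ΔS).
(b)–(f): forbidden (parity).
(c)–(d): forbidden (parity, ΔS, ΔL, ΔJ).
(c)–(e): forbidden (ΔS, ΔJ).
(c)–(f): forbidden (parity, ΔL, ΔJ).
(d)–(e): forbidden (ΔS, ΔJ).
(d)–(f): forbidden (parity, ΔS, ΔJ).
(e)–(f): forbidden (ΔS).
Allowed pairs: 0 of 15.

0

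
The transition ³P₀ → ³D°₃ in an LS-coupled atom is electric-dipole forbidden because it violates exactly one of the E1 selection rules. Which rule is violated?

Parity must change: even → odd — ✓.
ΔS = 0: S: 1 → 1 — ✓.
ΔL = 0, ±1 (not L=0↔0): L: 1 → 2, ΔL = +1 — ✓.
ΔJ = 0, ±1 (not J=0↔0): J: 0 → 3, ΔJ = +3 — ✗.

the ΔJ = 0, ±1 rule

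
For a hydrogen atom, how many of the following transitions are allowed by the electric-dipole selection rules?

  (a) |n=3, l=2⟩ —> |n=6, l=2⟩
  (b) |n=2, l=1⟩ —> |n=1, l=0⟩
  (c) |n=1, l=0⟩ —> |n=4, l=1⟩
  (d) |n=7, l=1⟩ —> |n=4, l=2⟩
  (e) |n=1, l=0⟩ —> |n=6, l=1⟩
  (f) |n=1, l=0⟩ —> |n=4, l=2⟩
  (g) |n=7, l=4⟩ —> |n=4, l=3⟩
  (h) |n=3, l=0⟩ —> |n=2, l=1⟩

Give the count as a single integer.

6

(a) forbidden — Δl = +0 (E1 requires Δl = ±1)
(b) allowed
(c) allowed
(d) allowed
(e) allowed
(f) forbidden — Δl = +2 (E1 requires Δl = ±1)
(g) allowed
(h) allowed
Total allowed: 6 of 8.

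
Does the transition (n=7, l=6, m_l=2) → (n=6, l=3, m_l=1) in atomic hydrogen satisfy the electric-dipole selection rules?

forbidden

Δl = 3 − 6 = -3; the E1 rule Δl = ±1 is fails.
m_l: 2 → 1 (Δm_l = -1). |Δm_l| ≤ 1 ok.
The transition is electric-dipole forbidden.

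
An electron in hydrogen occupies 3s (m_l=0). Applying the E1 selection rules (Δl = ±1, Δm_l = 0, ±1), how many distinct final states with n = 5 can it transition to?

3

E1 requires Δl = ±1, so l_f ∈ {-1, 1}; with 0 ≤ l_f ≤ n_f−1 = 4, the allowed l_f values are {1}.
For l_f = 1: m_f ∈ {m_i−1, m_i, m_i+1} ∩ [−1, 1] = {-1, 0, 1} → 3 states.
Total: 3.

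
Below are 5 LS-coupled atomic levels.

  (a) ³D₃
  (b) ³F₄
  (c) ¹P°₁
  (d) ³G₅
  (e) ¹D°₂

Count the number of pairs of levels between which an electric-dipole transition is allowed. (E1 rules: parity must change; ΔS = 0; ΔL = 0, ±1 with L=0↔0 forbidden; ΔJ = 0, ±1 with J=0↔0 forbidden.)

0

(a)–(b): forbidden (parity).
(a)–(c): forbidden (ΔS, ΔJ).
(a)–(d): forbidden (parity, ΔL, ΔJ).
(a)–(e): forbidden (ΔS).
(b)–(c): forbidden (ΔS, ΔL, ΔJ).
(b)–(d): forbidden (parity).
(b)–(e): forbidden (ΔS, ΔJ).
(c)–(d): forbidden (ΔS, ΔL, ΔJ).
(c)–(e): forbidden (parity).
(d)–(e): forbidden (ΔS, ΔL, ΔJ).
Allowed pairs: 0 of 10.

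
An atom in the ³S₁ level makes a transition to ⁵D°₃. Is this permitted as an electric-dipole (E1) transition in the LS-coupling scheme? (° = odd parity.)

forbidden

Reading off the term symbols: S 1→2, L 0→2, J 1→3, parity even→odd.
Parity must change: even → odd — ✓.
ΔS = 0: S: 1 → 2 — ✗.
ΔL = 0, ±1 (not L=0↔0): L: 0 → 2, ΔL = +2 — ✗.
ΔJ = 0, ±1 (not J=0↔0): J: 1 → 3, ΔJ = +2 — ✗.
Rule(s) violated: ΔS, ΔL, ΔJ.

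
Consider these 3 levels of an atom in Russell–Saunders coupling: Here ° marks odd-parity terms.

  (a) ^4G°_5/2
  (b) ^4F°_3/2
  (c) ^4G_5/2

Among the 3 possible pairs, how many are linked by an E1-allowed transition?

(a)–(b): forbidden (parity).
(a)–(c): allowed.
(b)–(c): allowed.
Allowed pairs: 2 of 3.

2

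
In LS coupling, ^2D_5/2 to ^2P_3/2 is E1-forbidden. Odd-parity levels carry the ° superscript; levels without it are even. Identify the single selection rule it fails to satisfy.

parity

Reading off the term symbols: S 1/2→1/2, L 2→1, J 5/2→3/2, parity even→even.
Parity must change: even → even — fails.
ΔS = 0: S: 1/2 → 1/2 — ok.
ΔL = 0, ±1 (not L=0↔0): L: 2 → 1, ΔL = -1 — ok.
ΔJ = 0, ±1 (not J=0↔0): J: 5/2 → 3/2, ΔJ = -1 — ok.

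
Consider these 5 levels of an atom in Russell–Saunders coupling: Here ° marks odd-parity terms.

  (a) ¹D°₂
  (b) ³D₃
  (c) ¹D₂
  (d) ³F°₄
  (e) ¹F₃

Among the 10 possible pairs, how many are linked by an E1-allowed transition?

3

(a)–(b): forbidden (ΔS).
(a)–(c): allowed.
(a)–(d): forbidden (parity, ΔS, ΔJ).
(a)–(e): allowed.
(b)–(c): forbidden (parity, ΔS).
(b)–(d): allowed.
(b)–(e): forbidden (parity, ΔS).
(c)–(d): forbidden (ΔS, ΔJ).
(c)–(e): forbidden (parity).
(d)–(e): forbidden (ΔS).
Allowed pairs: 3 of 10.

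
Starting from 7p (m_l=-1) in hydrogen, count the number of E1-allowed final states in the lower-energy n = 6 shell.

E1 requires Δl = ±1, so l_f ∈ {0, 2}; with 0 ≤ l_f ≤ n_f−1 = 5, the allowed l_f values are {0, 2}.
For l_f = 0: m_f ∈ {m_i−1, m_i, m_i+1} ∩ [−0, 0] = {0} → 1 state.
For l_f = 2: m_f ∈ {m_i−1, m_i, m_i+1} ∩ [−2, 2] = {-2, -1, 0} → 3 states.
Total: 4.

4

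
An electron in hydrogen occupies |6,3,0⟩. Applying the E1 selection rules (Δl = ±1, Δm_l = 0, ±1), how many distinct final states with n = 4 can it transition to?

E1 requires Δl = ±1, so l_f ∈ {2, 4}; with 0 ≤ l_f ≤ n_f−1 = 3, the allowed l_f values are {2}.
For l_f = 2: m_f ∈ {m_i−1, m_i, m_i+1} ∩ [−2, 2] = {-1, 0, 1} → 3 states.
Total: 3.

3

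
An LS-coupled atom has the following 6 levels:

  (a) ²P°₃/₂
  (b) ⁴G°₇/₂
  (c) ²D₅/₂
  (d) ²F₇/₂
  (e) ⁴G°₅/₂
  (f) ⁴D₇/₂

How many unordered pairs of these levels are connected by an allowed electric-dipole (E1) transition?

(a)–(b): forbidden (parity, ΔS, ΔL, ΔJ).
(a)–(c): allowed.
(a)–(d): forbidden (ΔL, ΔJ).
(a)–(e): forbidden (parity, ΔS, ΔL).
(a)–(f): forbidden (ΔS, ΔJ).
(b)–(c): forbidden (ΔS, ΔL).
(b)–(d): forbidden (ΔS).
(b)–(e): forbidden (parity).
(b)–(f): forbidden (ΔL).
(c)–(d): forbidden (parity).
(c)–(e): forbidden (ΔS, ΔL).
(c)–(f): forbidden (parity, ΔS).
(d)–(e): forbidden (ΔS).
(d)–(f): forbidden (parity, ΔS).
(e)–(f): forbidden (ΔL).
Allowed pairs: 1 of 15.

1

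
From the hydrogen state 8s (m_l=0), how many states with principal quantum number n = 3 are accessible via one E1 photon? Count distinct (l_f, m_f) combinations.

E1 requires Δl = ±1, so l_f ∈ {-1, 1}; with 0 ≤ l_f ≤ n_f−1 = 2, the allowed l_f values are {1}.
For l_f = 1: m_f ∈ {m_i−1, m_i, m_i+1} ∩ [−1, 1] = {-1, 0, 1} → 3 states.
Total: 3.

3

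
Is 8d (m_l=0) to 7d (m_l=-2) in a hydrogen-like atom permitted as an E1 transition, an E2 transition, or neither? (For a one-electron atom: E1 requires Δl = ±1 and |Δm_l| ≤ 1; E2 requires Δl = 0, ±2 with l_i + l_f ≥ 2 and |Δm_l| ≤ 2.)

Δl = 2 − 2 = +0; l_i + l_f = 4.
Δm_l = -2.
E1 (Δl = ±1, |Δm_l| ≤ 1): not satisfied.
E2 (Δl = 0,±2, l_i+l_f ≥ 2, |Δm_l| ≤ 2): satisfied.

E2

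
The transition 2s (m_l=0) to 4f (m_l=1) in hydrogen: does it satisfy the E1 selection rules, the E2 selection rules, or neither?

neither

Δl = 3 − 0 = +3; l_i + l_f = 3.
Δm_l = +1.
E1 (Δl = ±1, |Δm_l| ≤ 1): not satisfied.
E2 (Δl = 0,±2, l_i+l_f ≥ 2, |Δm_l| ≤ 2): not satisfied.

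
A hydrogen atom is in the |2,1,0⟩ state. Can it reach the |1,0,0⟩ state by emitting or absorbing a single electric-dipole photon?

Initial l = 1, final l = 0, so Δl = -1. E1 requires Δl = ±1: ✓.
Δm_l = 0 − (0) = +0. E1 requires Δm_l = 0, ±1: ✓.
All E1 selection rules are satisfied.

allowed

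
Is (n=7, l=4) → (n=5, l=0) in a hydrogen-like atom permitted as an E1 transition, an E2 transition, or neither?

neither

Δl = 0 − 4 = -4; l_i + l_f = 4.
E1 (Δl = ±1): not satisfied.
E2 (Δl = 0,±2, l_i+l_f ≥ 2): not satisfied.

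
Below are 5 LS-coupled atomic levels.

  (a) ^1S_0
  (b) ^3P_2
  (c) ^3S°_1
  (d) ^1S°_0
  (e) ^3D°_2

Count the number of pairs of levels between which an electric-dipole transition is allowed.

(a)–(b): forbidden (parity, ΔS, ΔJ).
(a)–(c): forbidden (ΔS, ΔL).
(a)–(d): forbidden (ΔL, ΔJ).
(a)–(e): forbidden (ΔS, ΔL, ΔJ).
(b)–(c): allowed.
(b)–(d): forbidden (ΔS, ΔJ).
(b)–(e): allowed.
(c)–(d): forbidden (parity, ΔS, ΔL).
(c)–(e): forbidden (parity, ΔL).
(d)–(e): forbidden (parity, ΔS, ΔL, ΔJ).
Allowed pairs: 2 of 10.

2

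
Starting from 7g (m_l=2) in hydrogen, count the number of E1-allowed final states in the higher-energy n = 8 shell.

6

E1 requires Δl = ±1, so l_f ∈ {3, 5}; with 0 ≤ l_f ≤ n_f−1 = 7, the allowed l_f values are {3, 5}.
For l_f = 3: m_f ∈ {m_i−1, m_i, m_i+1} ∩ [−3, 3] = {1, 2, 3} → 3 states.
For l_f = 5: m_f ∈ {m_i−1, m_i, m_i+1} ∩ [−5, 5] = {1, 2, 3} → 3 states.
Total: 6.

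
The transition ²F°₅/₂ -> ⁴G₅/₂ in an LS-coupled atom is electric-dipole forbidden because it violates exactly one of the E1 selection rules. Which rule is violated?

Reading off the term symbols: S 1/2→3/2, L 3→4, J 5/2→5/2, parity odd→even.
Parity must change: odd → even — passes.
ΔS = 0: S: 1/2 → 3/2 — fails.
ΔL = 0, ±1 (not L=0↔0): L: 3 → 4, ΔL = +1 — passes.
ΔJ = 0, ±1 (not J=0↔0): J: 5/2 → 5/2, ΔJ = +0 — passes.

the ΔS = 0 rule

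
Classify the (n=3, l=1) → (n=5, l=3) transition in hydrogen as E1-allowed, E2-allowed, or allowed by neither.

Δl = 3 − 1 = +2; l_i + l_f = 4.
E1 (Δl = ±1): not satisfied.
E2 (Δl = 0,±2, l_i+l_f ≥ 2): satisfied.

E2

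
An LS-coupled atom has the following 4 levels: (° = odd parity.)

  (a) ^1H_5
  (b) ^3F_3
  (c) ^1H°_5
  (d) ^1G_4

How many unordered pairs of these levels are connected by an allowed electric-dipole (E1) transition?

2

(a)–(b): forbidden (parity, ΔS, ΔL, ΔJ).
(a)–(c): allowed.
(a)–(d): forbidden (parity).
(b)–(c): forbidden (ΔS, ΔL, ΔJ).
(b)–(d): forbidden (parity, ΔS).
(c)–(d): allowed.
Allowed pairs: 2 of 6.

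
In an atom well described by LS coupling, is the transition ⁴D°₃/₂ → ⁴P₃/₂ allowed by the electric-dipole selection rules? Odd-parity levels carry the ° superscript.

allowed

Parity must change: odd → even — passes.
ΔS = 0: S: 3/2 → 3/2 — passes.
ΔL = 0, ±1 (not L=0↔0): L: 2 → 1, ΔL = -1 — passes.
ΔJ = 0, ±1 (not J=0↔0): J: 3/2 → 3/2, ΔJ = +0 — passes.
All four E1 rules are satisfied.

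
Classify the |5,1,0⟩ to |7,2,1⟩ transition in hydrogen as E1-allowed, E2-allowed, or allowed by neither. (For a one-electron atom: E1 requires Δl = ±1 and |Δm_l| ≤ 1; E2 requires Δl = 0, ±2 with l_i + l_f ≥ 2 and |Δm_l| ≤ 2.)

Δl = 2 − 1 = +1; l_i + l_f = 3.
Δm_l = +1.
E1 (Δl = ±1, |Δm_l| ≤ 1): satisfied.
E2 (Δl = 0,±2, l_i+l_f ≥ 2, |Δm_l| ≤ 2): not satisfied.

E1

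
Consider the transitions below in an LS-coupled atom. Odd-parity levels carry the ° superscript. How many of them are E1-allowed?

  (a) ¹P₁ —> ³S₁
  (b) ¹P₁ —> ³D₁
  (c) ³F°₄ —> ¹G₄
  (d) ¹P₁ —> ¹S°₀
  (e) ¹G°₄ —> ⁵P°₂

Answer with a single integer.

1

(a) forbidden (parity, ΔS fail)
(b) forbidden (parity, ΔS fail)
(c) forbidden (ΔS fails)
(d) allowed
(e) forbidden (parity, ΔS, ΔL, ΔJ fail)
Total allowed: 1 of 5.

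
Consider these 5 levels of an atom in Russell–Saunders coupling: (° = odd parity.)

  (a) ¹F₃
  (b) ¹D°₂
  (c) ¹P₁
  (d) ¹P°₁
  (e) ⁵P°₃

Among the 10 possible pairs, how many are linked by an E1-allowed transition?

3

(a)–(b): allowed.
(a)–(c): forbidden (parity, ΔL, ΔJ).
(a)–(d): forbidden (ΔL, ΔJ).
(a)–(e): forbidden (ΔS, ΔL).
(b)–(c): allowed.
(b)–(d): forbidden (parity).
(b)–(e): forbidden (parity, ΔS).
(c)–(d): allowed.
(c)–(e): forbidden (ΔS, ΔJ).
(d)–(e): forbidden (parity, ΔS, ΔJ).
Allowed pairs: 3 of 10.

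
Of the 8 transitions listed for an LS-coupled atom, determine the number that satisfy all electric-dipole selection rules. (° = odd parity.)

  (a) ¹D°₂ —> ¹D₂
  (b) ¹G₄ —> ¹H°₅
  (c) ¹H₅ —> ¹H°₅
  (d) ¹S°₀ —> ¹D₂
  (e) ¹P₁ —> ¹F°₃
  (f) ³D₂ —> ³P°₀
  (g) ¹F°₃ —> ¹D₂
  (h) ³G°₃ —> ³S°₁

4

(a) allowed
(b) allowed
(c) allowed
(d) forbidden (ΔL, ΔJ fail)
(e) forbidden (ΔL, ΔJ fail)
(f) forbidden (ΔJ fails)
(g) allowed
(h) forbidden (parity, ΔL, ΔJ fail)
Total allowed: 4 of 8.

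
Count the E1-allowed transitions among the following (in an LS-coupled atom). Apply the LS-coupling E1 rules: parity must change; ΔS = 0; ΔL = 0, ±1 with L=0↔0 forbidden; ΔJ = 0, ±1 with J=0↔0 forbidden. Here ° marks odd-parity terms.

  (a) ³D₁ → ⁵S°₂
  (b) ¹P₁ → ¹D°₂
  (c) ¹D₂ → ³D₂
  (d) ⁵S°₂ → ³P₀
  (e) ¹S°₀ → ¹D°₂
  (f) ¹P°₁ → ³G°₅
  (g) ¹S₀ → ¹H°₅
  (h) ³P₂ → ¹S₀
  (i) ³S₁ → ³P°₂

(a) forbidden (ΔS, ΔL fail)
(b) allowed
(c) forbidden (parity, ΔS fail)
(d) forbidden (ΔS, ΔJ fail)
(e) forbidden (parity, ΔL, ΔJ fail)
(f) forbidden (parity, ΔS, ΔL, ΔJ fail)
(g) forbidden (ΔL, ΔJ fail)
(h) forbidden (parity, ΔS, ΔJ fail)
(i) allowed
Total allowed: 2 of 9.

2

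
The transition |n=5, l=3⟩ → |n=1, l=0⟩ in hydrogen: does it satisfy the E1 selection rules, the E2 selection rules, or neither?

neither

Δl = 0 − 3 = -3; l_i + l_f = 3.
E1 (Δl = ±1): not satisfied.
E2 (Δl = 0,±2, l_i+l_f ≥ 2): not satisfied.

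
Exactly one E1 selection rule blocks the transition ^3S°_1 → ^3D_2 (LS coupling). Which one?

Parity must change: odd → even — satisfied.
ΔS = 0: S: 1 → 1 — satisfied.
ΔL = 0, ±1 (not L=0↔0): L: 0 → 2, ΔL = +2 — violated.
ΔJ = 0, ±1 (not J=0↔0): J: 1 → 2, ΔJ = +1 — satisfied.

the ΔL = 0, ±1 rule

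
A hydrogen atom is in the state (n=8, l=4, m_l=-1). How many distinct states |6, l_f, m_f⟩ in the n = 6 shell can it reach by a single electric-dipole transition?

6

E1 requires Δl = ±1, so l_f ∈ {3, 5}; with 0 ≤ l_f ≤ n_f−1 = 5, the allowed l_f values are {3, 5}.
For l_f = 3: m_f ∈ {m_i−1, m_i, m_i+1} ∩ [−3, 3] = {-2, -1, 0} → 3 states.
For l_f = 5: m_f ∈ {m_i−1, m_i, m_i+1} ∩ [−5, 5] = {-2, -1, 0} → 3 states.
Total: 6.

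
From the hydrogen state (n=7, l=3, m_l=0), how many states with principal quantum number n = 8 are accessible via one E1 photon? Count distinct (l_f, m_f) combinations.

6

E1 requires Δl = ±1, so l_f ∈ {2, 4}; with 0 ≤ l_f ≤ n_f−1 = 7, the allowed l_f values are {2, 4}.
For l_f = 2: m_f ∈ {m_i−1, m_i, m_i+1} ∩ [−2, 2] = {-1, 0, 1} → 3 states.
For l_f = 4: m_f ∈ {m_i−1, m_i, m_i+1} ∩ [−4, 4] = {-1, 0, 1} → 3 states.
Total: 6.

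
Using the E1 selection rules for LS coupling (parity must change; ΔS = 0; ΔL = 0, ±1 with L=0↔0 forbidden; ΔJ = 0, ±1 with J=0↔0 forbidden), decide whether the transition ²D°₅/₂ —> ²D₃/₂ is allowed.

Initial level: S=1/2, L=2, J=5/2, parity odd. Final level: S=1/2, L=2, J=3/2, parity even.
Parity must change: odd → even — passes.
ΔS = 0: S: 1/2 → 1/2 — passes.
ΔL = 0, ±1 (not L=0↔0): L: 2 → 2, ΔL = +0 — passes.
ΔJ = 0, ±1 (not J=0↔0): J: 5/2 → 3/2, ΔJ = -1 — passes.
All four E1 rules are satisfied.

allowed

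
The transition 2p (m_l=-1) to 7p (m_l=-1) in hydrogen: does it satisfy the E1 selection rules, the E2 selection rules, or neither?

Δl = 1 − 1 = +0; l_i + l_f = 2.
Δm_l = +0.
E1 (Δl = ±1, |Δm_l| ≤ 1): not satisfied.
E2 (Δl = 0,±2, l_i+l_f ≥ 2, |Δm_l| ≤ 2): satisfied.

E2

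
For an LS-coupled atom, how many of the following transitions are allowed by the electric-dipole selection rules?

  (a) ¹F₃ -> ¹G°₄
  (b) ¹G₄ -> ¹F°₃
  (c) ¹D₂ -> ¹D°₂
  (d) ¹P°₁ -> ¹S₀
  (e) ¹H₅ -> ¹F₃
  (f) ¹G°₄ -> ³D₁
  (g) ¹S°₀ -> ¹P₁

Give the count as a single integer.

(a) allowed
(b) allowed
(c) allowed
(d) allowed
(e) forbidden (parity, ΔL, ΔJ fail)
(f) forbidden (ΔS, ΔL, ΔJ fail)
(g) allowed
Total allowed: 5 of 7.

5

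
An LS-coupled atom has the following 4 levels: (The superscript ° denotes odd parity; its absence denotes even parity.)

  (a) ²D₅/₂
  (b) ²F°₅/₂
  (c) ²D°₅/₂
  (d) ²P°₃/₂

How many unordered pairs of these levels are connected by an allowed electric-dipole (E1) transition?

3

(a)–(b): allowed.
(a)–(c): allowed.
(a)–(d): allowed.
(b)–(c): forbidden (parity).
(b)–(d): forbidden (parity, ΔL).
(c)–(d): forbidden (parity).
Allowed pairs: 3 of 6.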